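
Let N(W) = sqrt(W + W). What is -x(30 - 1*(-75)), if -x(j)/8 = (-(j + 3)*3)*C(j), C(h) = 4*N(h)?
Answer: -10368*sqrt(210) ≈ -1.5025e+5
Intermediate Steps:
N(W) = sqrt(2)*sqrt(W) (N(W) = sqrt(2*W) = sqrt(2)*sqrt(W))
C(h) = 4*sqrt(2)*sqrt(h) (C(h) = 4*(sqrt(2)*sqrt(h)) = 4*sqrt(2)*sqrt(h))
x(j) = -32*sqrt(2)*sqrt(j)*(-9 - 3*j) (x(j) = -8*-(j + 3)*3*4*sqrt(2)*sqrt(j) = -8*-(3 + j)*3*4*sqrt(2)*sqrt(j) = -8*(-3 - j)*3*4*sqrt(2)*sqrt(j) = -8*(-9 - 3*j)*4*sqrt(2)*sqrt(j) = -32*sqrt(2)*sqrt(j)*(-9 - 3*j))
-x(30 - 1*(-75)) = -96*sqrt(2)*sqrt(30 - 1*(-75))*(3 + (30 - 1*(-75))) = -96*sqrt(2)*sqrt(30 + 75)*(3 + (30 + 75)) = -96*sqrt(2)*sqrt(105)*(3 + 105) = -96*sqrt(2)*sqrt(105)*108 = -10368*sqrt(210)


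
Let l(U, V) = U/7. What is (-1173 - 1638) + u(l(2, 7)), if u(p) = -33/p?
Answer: -5853/2 ≈ -2926.5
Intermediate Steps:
l(U, V) = U/7 (l(U, V) = U*(⅐) = U/7)
(-1173 - 1638) + u(l(2, 7)) = (-1173 - 1638) - 33/((⅐)*2) = -2811 - 33/2/7 = -2811 - 33*7/2 = -2811 - 231/2 = -5853/2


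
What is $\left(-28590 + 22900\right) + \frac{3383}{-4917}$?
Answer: $- \frac{27981113}{4917} \approx -5690.7$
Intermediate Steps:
$\left(-28590 + 22900\right) + \frac{3383}{-4917} = -5690 + 3383 \left(- \frac{1}{4917}\right) = -5690 - \frac{3383}{4917} = - \frac{27981113}{4917}$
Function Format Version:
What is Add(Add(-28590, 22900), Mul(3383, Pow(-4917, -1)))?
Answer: Rational(-27981113, 4917) ≈ -5690.7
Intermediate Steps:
Add(Add(-28590, 22900), Mul(3383, Pow(-4917, -1))) = Add(-5690, Mul(3383, Rational(-1, 4917))) = Add(-5690, Rational(-3383, 4917)) = Rational(-27981113, 4917)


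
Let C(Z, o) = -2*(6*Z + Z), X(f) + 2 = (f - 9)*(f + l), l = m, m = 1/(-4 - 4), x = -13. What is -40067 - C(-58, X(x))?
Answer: -40879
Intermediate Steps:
m = -⅛ (m = 1/(-8) = -⅛ ≈ -0.12500)
l = -⅛ ≈ -0.12500
X(f) = -2 + (-9 + f)*(-⅛ + f) (X(f) = -2 + (f - 9)*(f - ⅛) = -2 + (-9 + f)*(-⅛ + f))
C(Z, o) = -14*Z
-40067 - C(-58, X(x)) = -40067 - (-14)*(-58) = -40067 - 1*812 = -40067 - 812 = -40879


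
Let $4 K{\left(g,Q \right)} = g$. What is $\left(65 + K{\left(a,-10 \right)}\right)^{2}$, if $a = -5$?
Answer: $\frac{65025}{16} \approx 4064.1$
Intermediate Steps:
$K{\left(g,Q \right)} = \frac{g}{4}$
$\left(65 + K{\left(a,-10 \right)}\right)^{2} = \left(65 + \frac{1}{4} \left(-5\right)\right)^{2} = \left(65 - \frac{5}{4}\right)^{2} = \left(\frac{255}{4}\right)^{2} = \frac{65025}{16}$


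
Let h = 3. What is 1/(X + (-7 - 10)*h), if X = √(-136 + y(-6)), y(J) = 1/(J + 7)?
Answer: -17/912 - I*√15/912 ≈ -0.01864 - 0.0042467*I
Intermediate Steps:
y(J) = 1/(7 + J)
X = 3*I*√15 (X = √(-136 + 1/(7 - 6)) = √(-136 + 1/1) = √(-136 + 1) = √(-135) = 3*I*√15 ≈ 11.619*I)
1/(X + (-7 - 10)*h) = 1/(3*I*√15 + (-7 - 10)*3) = 1/(3*I*√15 - 17*3) = 1/(3*I*√15 - 51) = 1/(-51 + 3*I*√15)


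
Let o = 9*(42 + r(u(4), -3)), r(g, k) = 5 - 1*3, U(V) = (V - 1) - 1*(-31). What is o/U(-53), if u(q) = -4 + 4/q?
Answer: -396/23 ≈ -17.217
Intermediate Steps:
U(V) = 30 + V (U(V) = (-1 + V) + 31 = 30 + V)
r(g, k) = 2 (r(g, k) = 5 - 3 = 2)
o = 396 (o = 9*(42 + 2) = 9*44 = 396)
o/U(-53) = 396/(30 - 53) = 396/(-23) = 396*(-1/23) = -396/23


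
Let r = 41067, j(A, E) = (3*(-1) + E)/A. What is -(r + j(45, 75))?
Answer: -205343/5 ≈ -41069.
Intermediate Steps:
j(A, E) = (-3 + E)/A
-(r + j(45, 75)) = -(41067 + (-3 + 75)/45) = -(41067 + (1/45)*72) = -(41067 + 8/5) = -1*205343/5 = -205343/5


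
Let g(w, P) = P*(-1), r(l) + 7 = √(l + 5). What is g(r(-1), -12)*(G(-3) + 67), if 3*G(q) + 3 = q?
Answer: 780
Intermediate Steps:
G(q) = -1 + q/3
r(l) = -7 + √(5 + l) (r(l) = -7 + √(l + 5) = -7 + √(5 + l))
g(w, P) = -P
g(r(-1), -12)*(G(-3) + 67) = (-1*(-12))*((-1 + (⅓)*(-3)) + 67) = 12*((-1 - 1) + 67) = 12*(-2 + 67) = 12*65 = 780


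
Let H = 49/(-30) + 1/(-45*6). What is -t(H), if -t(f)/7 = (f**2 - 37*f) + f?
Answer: 7860307/18225 ≈ 431.29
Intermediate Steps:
H = -221/135 (H = 49*(-1/30) - 1/45*1/6 = -49/30 - 1/270 = -221/135 ≈ -1.6370)
t(f) = -7*f**2 + 252*f (t(f) = -7*((f**2 - 37*f) + f) = -7*(f**2 - 36*f) = -7*f**2 + 252*f)
-t(H) = -7*(-221)*(36 - 1*(-221/135))/135 = -7*(-221)*(36 + 221/135)/135 = -7*(-221)*5081/(135*135) = -1*(-7860307/18225) = 7860307/18225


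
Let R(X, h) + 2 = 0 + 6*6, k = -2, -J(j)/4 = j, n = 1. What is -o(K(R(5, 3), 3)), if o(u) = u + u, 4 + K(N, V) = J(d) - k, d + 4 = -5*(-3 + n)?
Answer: 52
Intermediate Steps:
d = 6 (d = -4 - 5*(-3 + 1) = -4 - 5*(-2) = -4 + 10 = 6)
J(j) = -4*j
R(X, h) = 34 (R(X, h) = -2 + (0 + 6*6) = -2 + (0 + 36) = -2 + 36 = 34)
K(N, V) = -26 (K(N, V) = -4 + (-4*6 - 1*(-2)) = -4 + (-24 + 2) = -4 - 22 = -26)
o(u) = 2*u
-o(K(R(5, 3), 3)) = -2*(-26) = -1*(-52) = 52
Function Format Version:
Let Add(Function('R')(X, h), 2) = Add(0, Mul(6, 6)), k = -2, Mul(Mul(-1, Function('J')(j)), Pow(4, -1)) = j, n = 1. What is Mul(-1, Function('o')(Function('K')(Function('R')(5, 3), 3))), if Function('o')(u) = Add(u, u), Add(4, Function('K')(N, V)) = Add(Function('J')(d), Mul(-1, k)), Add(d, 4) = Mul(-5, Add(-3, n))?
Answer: 52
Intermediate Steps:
d = 6 (d = Add(-4, Mul(-5, Add(-3, 1))) = Add(-4, Mul(-5, -2)) = Add(-4, 10) = 6)
Function('J')(j) = Mul(-4, j)
Function('R')(X, h) = 34 (Function('R')(X, h) = Add(-2, Add(0, Mul(6, 6))) = Add(-2, Add(0, 36)) = Add(-2, 36) = 34)
Function('K')(N, V) = -26 (Function('K')(N, V) = Add(-4, Add(Mul(-4, 6), Mul(-1, -2))) = Add(-4, Add(-24, 2)) = Add(-4, -22) = -26)
Function('o')(u) = Mul(2, u)
Mul(-1, Function('o')(Function('K')(Function('R')(5, 3), 3))) = Mul(-1, Mul(2, -26)) = Mul(-1, -52) = 52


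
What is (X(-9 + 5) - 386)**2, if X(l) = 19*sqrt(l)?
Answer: 147552 - 29336*I ≈ 1.4755e+5 - 29336.0*I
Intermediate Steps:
(X(-9 + 5) - 386)**2 = (19*sqrt(-9 + 5) - 386)**2 = (19*sqrt(-4) - 386)**2 = (19*(2*I) - 386)**2 = (38*I - 386)**2 = (-386 + 38*I)**2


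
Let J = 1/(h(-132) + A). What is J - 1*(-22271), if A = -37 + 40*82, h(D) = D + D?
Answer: 66345310/2979 ≈ 22271.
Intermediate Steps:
h(D) = 2*D
A = 3243 (A = -37 + 3280 = 3243)
J = 1/2979 (J = 1/(2*(-132) + 3243) = 1/(-264 + 3243) = 1/2979 ≈ 0.00033568)
J - 1*(-22271) = 1/2979 - 1*(-22271) = 1/2979 + 22271 = 66345310/2979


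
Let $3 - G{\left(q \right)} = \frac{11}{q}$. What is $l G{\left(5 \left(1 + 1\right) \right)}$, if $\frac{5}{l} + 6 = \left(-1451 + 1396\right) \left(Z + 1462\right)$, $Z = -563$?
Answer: $- \frac{19}{98902} \approx -0.00019211$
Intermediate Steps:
$l = - \frac{5}{49451}$ ($l = \frac{5}{-6 + \left(-1451 + 1396\right) \left(-563 + 1462\right)} = \frac{5}{-6 - 49445} = \frac{5}{-49451} = 5 \left(- \frac{1}{49451}\right) = - \frac{5}{49451} \approx -0.00010111$)
$G{\left(q \right)} = 3 - \frac{11}{q}$
$l G{\left(5 \left(1 + 1\right) \right)} = - \frac{5 \left(3 - \frac{11}{5 \left(1 + 1\right)}\right)}{49451} = - \frac{5 \left(3 - \frac{11}{5 \cdot 2}\right)}{49451} = - \frac{5 \left(3 - \frac{11}{10}\right)}{49451} = \left(- \frac{5}{49451}\right) \frac{19}{10} = - \frac{19}{98902}$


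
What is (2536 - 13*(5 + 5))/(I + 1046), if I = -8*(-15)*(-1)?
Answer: 1203/463 ≈ 2.5983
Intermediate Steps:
I = -120 (I = 120*(-1) = -120)
(2536 - 13*(5 + 5))/(I + 1046) = (2536 - 13*(5 + 5))/(-120 + 1046) = (2536 - 13*10)/926 = (2536 - 130)*(1/926) = 2406*(1/926) = 1203/463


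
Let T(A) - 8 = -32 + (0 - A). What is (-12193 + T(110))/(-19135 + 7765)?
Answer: 4109/3790 ≈ 1.0842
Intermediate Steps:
T(A) = -24 - A (T(A) = 8 + (-32 + (0 - A)) = 8 + (-32 - A) = -24 - A)
(-12193 + T(110))/(-19135 + 7765) = (-12193 + (-24 - 1*110))/(-19135 + 7765) = (-12193 + (-24 - 110))/(-11370) = (-12193 - 134)*(-1/11370) = -12327*(-1/11370) = 4109/3790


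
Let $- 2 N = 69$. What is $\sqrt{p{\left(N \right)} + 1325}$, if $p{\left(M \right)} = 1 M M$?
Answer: $\frac{\sqrt{10061}}{2} \approx 50.152$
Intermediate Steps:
$N = - \frac{69}{2}$ ($N = \left(- \frac{1}{2}\right) 69 = - \frac{69}{2} \approx -34.5$)
$p{\left(M \right)} = M^{2}$ ($p{\left(M \right)} = M M = M^{2}$)
$\sqrt{p{\left(N \right)} + 1325} = \sqrt{\left(- \frac{69}{2}\right)^{2} + 1325} = \sqrt{\frac{4761}{4} + 1325} = \sqrt{\frac{10061}{4}} = \frac{\sqrt{10061}}{2}$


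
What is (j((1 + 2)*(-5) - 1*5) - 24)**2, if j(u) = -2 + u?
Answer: 2116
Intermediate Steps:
(j((1 + 2)*(-5) - 1*5) - 24)**2 = ((-2 + ((1 + 2)*(-5) - 1*5)) - 24)**2 = ((-2 + (3*(-5) - 5)) - 24)**2 = ((-2 + (-15 - 5)) - 24)**2 = ((-2 - 20) - 24)**2 = (-22 - 24)**2 = (-46)**2 = 2116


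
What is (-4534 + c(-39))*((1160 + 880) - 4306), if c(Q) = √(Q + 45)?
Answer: 10274044 - 2266*√6 ≈ 1.0268e+7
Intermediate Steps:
c(Q) = √(45 + Q)
(-4534 + c(-39))*((1160 + 880) - 4306) = (-4534 + √(45 - 39))*((1160 + 880) - 4306) = (-4534 + √6)*(2040 - 4306) = (-4534 + √6)*(-2266) = 10274044 - 2266*√6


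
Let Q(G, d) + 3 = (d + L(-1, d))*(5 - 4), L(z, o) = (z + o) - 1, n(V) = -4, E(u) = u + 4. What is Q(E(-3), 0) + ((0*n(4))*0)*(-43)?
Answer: -5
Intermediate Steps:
E(u) = 4 + u
L(z, o) = -1 + o + z (L(z, o) = (o + z) - 1 = -1 + o + z)
Q(G, d) = -5 + 2*d (Q(G, d) = -3 + (d + (-1 + d - 1))*(5 - 4) = -3 + (d + (-2 + d))*1 = -3 + (-2 + 2*d)*1 = -3 + (-2 + 2*d) = -5 + 2*d)
Q(E(-3), 0) + ((0*n(4))*0)*(-43) = (-5 + 2*0) + ((0*(-4))*0)*(-43) = (-5 + 0) + (0*0)*(-43) = -5 + 0*(-43) = -5 + 0 = -5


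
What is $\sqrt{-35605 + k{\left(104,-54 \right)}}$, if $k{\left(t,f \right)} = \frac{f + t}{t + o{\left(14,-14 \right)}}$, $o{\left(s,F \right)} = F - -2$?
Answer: $\frac{i \sqrt{75339030}}{46} \approx 188.69 i$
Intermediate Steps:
$o{\left(s,F \right)} = 2 + F$ ($o{\left(s,F \right)} = F + 2 = 2 + F$)
$k{\left(t,f \right)} = \frac{f + t}{-12 + t}$ ($k{\left(t,f \right)} = \frac{f + t}{t + \left(2 - 14\right)} = \frac{f + t}{t - 12} = \frac{f + t}{-12 + t}$)
$\sqrt{-35605 + k{\left(104,-54 \right)}} = \sqrt{-35605 + \frac{-54 + 104}{-12 + 104}} = \sqrt{-35605 + \frac{1}{92} \cdot 50} = \sqrt{-35605 + \frac{25}{46}} = \sqrt{- \frac{1637805}{46}} = \frac{i \sqrt{75339030}}{46}$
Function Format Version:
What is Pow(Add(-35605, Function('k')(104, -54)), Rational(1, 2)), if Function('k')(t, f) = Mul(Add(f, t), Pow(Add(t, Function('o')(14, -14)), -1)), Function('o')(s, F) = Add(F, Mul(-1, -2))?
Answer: Mul(Rational(1, 46), I, Pow(75339030, Rational(1, 2))) ≈ Mul(188.69, I)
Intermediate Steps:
Function('o')(s, F) = Add(2, F) (Function('o')(s, F) = Add(F, 2) = Add(2, F))
Function('k')(t, f) = Mul(Pow(Add(-12, t), -1), Add(f, t)) (Function('k')(t, f) = Mul(Add(f, t), Pow(Add(t, Add(2, -14)), -1)) = Mul(Add(f, t), Pow(Add(t, -12), -1)) = Mul(Add(f, t), Pow(Add(-12, t), -1)) = Mul(Pow(Add(-12, t), -1), Add(f, t)))
Pow(Add(-35605, Function('k')(104, -54)), Rational(1, 2)) = Pow(Add(-35605, Mul(Pow(Add(-12, 104), -1), Add(-54, 104))), Rational(1, 2)) = Pow(Add(-35605, Mul(Pow(92, -1), 50)), Rational(1, 2)) = Pow(Add(-35605, Mul(Rational(1, 92), 50)), Rational(1, 2)) = Pow(Add(-35605, Rational(25, 46)), Rational(1, 2)) = Pow(Rational(-1637805, 46), Rational(1, 2)) = Mul(Rational(1, 46), I, Pow(75339030, Rational(1, 2)))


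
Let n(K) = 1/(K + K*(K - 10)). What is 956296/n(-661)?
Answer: 423514809520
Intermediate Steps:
n(K) = 1/(K + K*(-10 + K))
956296/n(-661) = 956296/((1/((-661)*(-9 - 661)))) = 956296/((-1/661/(-670))) = 956296/((-1/661*(-1/670))) = 956296/(1/442870) = 956296*442870 = 423514809520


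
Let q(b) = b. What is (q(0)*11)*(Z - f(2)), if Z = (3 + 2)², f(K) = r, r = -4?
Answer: 0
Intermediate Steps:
f(K) = -4
Z = 25 (Z = 5² = 25)
(q(0)*11)*(Z - f(2)) = (0*11)*(25 - 1*(-4)) = 0*(25 + 4) = 0*29 = 0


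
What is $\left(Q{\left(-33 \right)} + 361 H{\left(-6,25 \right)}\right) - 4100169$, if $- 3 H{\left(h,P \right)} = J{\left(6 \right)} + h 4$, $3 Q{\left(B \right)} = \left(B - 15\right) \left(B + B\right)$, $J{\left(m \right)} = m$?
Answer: $-4096947$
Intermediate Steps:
$Q{\left(B \right)} = \frac{2 B \left(-15 + B\right)}{3}$ ($Q{\left(B \right)} = \frac{\left(B - 15\right) \left(B + B\right)}{3} = \frac{\left(-15 + B\right) 2 B}{3} = \frac{2 B \left(-15 + B\right)}{3}$)
$H{\left(h,P \right)} = -2 - \frac{4 h}{3}$ ($H{\left(h,P \right)} = - \frac{6 + h 4}{3} = - \frac{6 + 4 h}{3} = -2 - \frac{4 h}{3}$)
$\left(Q{\left(-33 \right)} + 361 H{\left(-6,25 \right)}\right) - 4100169 = \left(\frac{2}{3} \left(-33\right) \left(-15 - 33\right) + 361 \left(-2 - -8\right)\right) - 4100169 = \left(\frac{2}{3} \left(-33\right) \left(-48\right) + 361 \left(-2 + 8\right)\right) - 4100169 = \left(1056 + 361 \cdot 6\right) - 4100169 = \left(1056 + 2166\right) - 4100169 = 3222 - 4100169 = -4096947$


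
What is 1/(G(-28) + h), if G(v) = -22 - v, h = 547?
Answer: 1/553 ≈ 0.0018083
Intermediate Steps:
1/(G(-28) + h) = 1/((-22 - 1*(-28)) + 547) = 1/((-22 + 28) + 547) = 1/(6 + 547) = 1/553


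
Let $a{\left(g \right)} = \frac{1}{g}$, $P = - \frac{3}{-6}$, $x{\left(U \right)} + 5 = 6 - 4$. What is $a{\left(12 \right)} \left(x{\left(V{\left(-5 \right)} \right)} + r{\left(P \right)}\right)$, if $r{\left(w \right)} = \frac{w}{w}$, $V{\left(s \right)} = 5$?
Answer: $- \frac{1}{6} \approx -0.16667$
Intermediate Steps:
$x{\left(U \right)} = -3$ ($x{\left(U \right)} = -5 + \left(6 - 4\right) = -5 + 2 = -3$)
$P = \frac{1}{2}$ ($P = \left(-3\right) \left(- \frac{1}{6}\right) = \frac{1}{2} \approx 0.5$)
$r{\left(w \right)} = 1$
$a{\left(12 \right)} \left(x{\left(V{\left(-5 \right)} \right)} + r{\left(P \right)}\right) = \frac{-3 + 1}{12} = \frac{1}{12} \left(-2\right) = - \frac{1}{6}$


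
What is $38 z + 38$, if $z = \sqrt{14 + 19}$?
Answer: $38 + 38 \sqrt{33} \approx 256.29$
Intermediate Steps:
$z = \sqrt{33} \approx 5.7446$
$38 z + 38 = 38 \sqrt{33} + 38 = 38 + 38 \sqrt{33}$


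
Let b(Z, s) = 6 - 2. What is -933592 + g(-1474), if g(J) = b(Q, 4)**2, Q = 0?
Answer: -933576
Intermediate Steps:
b(Z, s) = 4
g(J) = 16 (g(J) = 4**2 = 16)
-933592 + g(-1474) = -933592 + 16 = -933576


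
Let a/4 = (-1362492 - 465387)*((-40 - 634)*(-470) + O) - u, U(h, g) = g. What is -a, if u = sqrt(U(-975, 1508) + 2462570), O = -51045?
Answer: 1942925704260 + 4*sqrt(2464078) ≈ 1.9429e+12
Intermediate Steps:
u = sqrt(2464078) (u = sqrt(1508 + 2462570) = sqrt(2464078) ≈ 1569.7)
a = -1942925704260 - 4*sqrt(2464078) (a = 4*((-1362492 - 465387)*((-40 - 634)*(-470) - 51045) - sqrt(2464078)) = 4*(-1827879*(-674*(-470) - 51045) - sqrt(2464078)) = 4*(-1827879*(316780 - 51045) - sqrt(2464078)) = 4*(-1827879*265735 - sqrt(2464078)) = 4*(-485731426065 - sqrt(2464078)) = -1942925704260 - 4*sqrt(2464078) ≈ -1.9429e+12)
-a = -(-1942925704260 - 4*sqrt(2464078)) = 1942925704260 + 4*sqrt(2464078)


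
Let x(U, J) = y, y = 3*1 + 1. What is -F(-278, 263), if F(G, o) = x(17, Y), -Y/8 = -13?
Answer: -4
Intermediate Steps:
Y = 104 (Y = -8*(-13) = 104)
y = 4 (y = 3 + 1 = 4)
x(U, J) = 4
F(G, o) = 4
-F(-278, 263) = -1*4 = -4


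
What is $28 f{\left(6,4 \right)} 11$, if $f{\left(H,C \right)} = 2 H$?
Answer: $3696$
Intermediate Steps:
$28 f{\left(6,4 \right)} 11 = 28 \cdot 2 \cdot 6 \cdot 11 = 28 \cdot 12 \cdot 11 = 336 \cdot 11 = 3696$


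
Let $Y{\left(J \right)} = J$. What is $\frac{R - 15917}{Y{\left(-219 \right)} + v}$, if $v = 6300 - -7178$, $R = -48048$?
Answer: $- \frac{63965}{13259} \approx -4.8243$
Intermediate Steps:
$v = 13478$ ($v = 6300 + 7178 = 13478$)
$\frac{R - 15917}{Y{\left(-219 \right)} + v} = \frac{-48048 - 15917}{-219 + 13478} = - \frac{63965}{13259}$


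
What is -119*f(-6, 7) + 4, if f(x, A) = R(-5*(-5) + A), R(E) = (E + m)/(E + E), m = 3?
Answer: -3909/64 ≈ -61.078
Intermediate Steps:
R(E) = (3 + E)/(2*E) (R(E) = (E + 3)/(E + E) = (3 + E)/((2*E)) = (3 + E)*(1/(2*E)) = (3 + E)/(2*E))
f(x, A) = (28 + A)/(2*(25 + A)) (f(x, A) = (3 + (-5*(-5) + A))/(2*(-5*(-5) + A)) = (3 + (25 + A))/(2*(25 + A)) = (28 + A)/(2*(25 + A)))
-119*f(-6, 7) + 4 = -119*(28 + 7)/(2*(25 + 7)) + 4 = -119*35/(2*32) + 4 = -119*35/64 + 4 = -4165/64 + 4 = -3909/64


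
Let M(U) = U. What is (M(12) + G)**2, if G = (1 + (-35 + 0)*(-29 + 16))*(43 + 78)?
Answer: 3045715344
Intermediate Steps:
G = 55176 (G = (1 - 35*(-13))*121 = (1 + 455)*121 = 456*121 = 55176)
(M(12) + G)**2 = (12 + 55176)**2 = 55188**2 = 3045715344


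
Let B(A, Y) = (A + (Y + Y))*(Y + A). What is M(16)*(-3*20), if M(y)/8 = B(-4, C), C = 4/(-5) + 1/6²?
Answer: -1714564/135 ≈ -12700.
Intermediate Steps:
C = -139/180 (C = 4*(-⅕) + 1/36 = -⅘ + 1*(1/36) = -⅘ + 1/36 = -139/180 ≈ -0.77222)
B(A, Y) = (A + Y)*(A + 2*Y) (B(A, Y) = (A + 2*Y)*(A + Y) = (A + Y)*(A + 2*Y))
M(y) = 428641/2025 (M(y) = 8*((-4)² + 2*(-139/180)² + 3*(-4)*(-139/180)) = 8*(16 + 2*(19321/32400) + 139/15) = 8*(16 + 19321/16200 + 139/15) = 8*(428641/16200) = 428641/2025)
M(16)*(-3*20) = 428641*(-3*20)/2025 = (428641/2025)*(-60) = -1714564/135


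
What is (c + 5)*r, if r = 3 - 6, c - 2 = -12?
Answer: 15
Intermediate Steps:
c = -10 (c = 2 - 12 = -10)
r = -3
(c + 5)*r = (-10 + 5)*(-3) = -5*(-3) = 15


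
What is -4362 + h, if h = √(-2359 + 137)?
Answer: -4362 + I*√2222 ≈ -4362.0 + 47.138*I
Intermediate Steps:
h = I*√2222 (h = √(-2222) = I*√2222 ≈ 47.138*I)
-4362 + h = -4362 + I*√2222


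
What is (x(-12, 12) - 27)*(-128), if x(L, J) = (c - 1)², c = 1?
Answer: 3456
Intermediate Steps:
x(L, J) = 0 (x(L, J) = (1 - 1)² = 0² = 0)
(x(-12, 12) - 27)*(-128) = (0 - 27)*(-128) = -27*(-128) = 3456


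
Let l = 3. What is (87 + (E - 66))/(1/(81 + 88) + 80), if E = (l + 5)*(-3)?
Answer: -169/4507 ≈ -0.037497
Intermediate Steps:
E = -24 (E = (3 + 5)*(-3) = 8*(-3) = -24)
(87 + (E - 66))/(1/(81 + 88) + 80) = (87 + (-24 - 66))/(1/(81 + 88) + 80) = (87 - 90)/(1/169 + 80) = -3/(1/169 + 80) = -3/(13521/169) = (169/13521)*(-3) = -169/4507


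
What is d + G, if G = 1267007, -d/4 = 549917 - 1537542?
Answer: 5217507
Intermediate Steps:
d = 3950500 (d = -4*(549917 - 1537542) = -4*(-987625) = 3950500)
d + G = 3950500 + 1267007 = 5217507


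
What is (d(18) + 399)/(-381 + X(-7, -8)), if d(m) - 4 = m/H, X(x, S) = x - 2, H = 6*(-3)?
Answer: -67/65 ≈ -1.0308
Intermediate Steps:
H = -18
X(x, S) = -2 + x
d(m) = 4 - m/18 (d(m) = 4 + m/(-18) = 4 + m*(-1/18) = 4 - m/18)
(d(18) + 399)/(-381 + X(-7, -8)) = ((4 - 1/18*18) + 399)/(-381 + (-2 - 7)) = ((4 - 1) + 399)/(-381 - 9) = (3 + 399)/(-390) = 402*(-1/390) = -67/65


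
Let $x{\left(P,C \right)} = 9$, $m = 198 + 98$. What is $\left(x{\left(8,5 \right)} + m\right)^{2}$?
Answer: $93025$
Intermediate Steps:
$m = 296$
$\left(x{\left(8,5 \right)} + m\right)^{2} = \left(9 + 296\right)^{2} = 305^{2} = 93025$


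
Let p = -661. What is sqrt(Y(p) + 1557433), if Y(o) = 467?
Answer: 30*sqrt(1731) ≈ 1248.2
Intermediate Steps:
sqrt(Y(p) + 1557433) = sqrt(467 + 1557433) = sqrt(1557900) = 30*sqrt(1731)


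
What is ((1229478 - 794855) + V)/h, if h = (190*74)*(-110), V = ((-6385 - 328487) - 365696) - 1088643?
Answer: 338647/386650 ≈ 0.87585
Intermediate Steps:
V = -1789211 (V = (-334872 - 365696) - 1088643 = -700568 - 1088643 = -1789211)
h = -1546600 (h = 14060*(-110) = -1546600)
((1229478 - 794855) + V)/h = ((1229478 - 794855) - 1789211)/(-1546600) = (434623 - 1789211)*(-1/1546600) = -1354588*(-1/1546600) = 338647/386650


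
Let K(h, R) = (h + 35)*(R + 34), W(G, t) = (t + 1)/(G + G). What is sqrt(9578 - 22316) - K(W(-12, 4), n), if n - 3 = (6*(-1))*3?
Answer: -15865/24 + I*sqrt(12738) ≈ -661.04 + 112.86*I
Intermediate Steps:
n = -15 (n = 3 + (6*(-1))*3 = 3 - 6*3 = 3 - 18 = -15)
W(G, t) = (1 + t)/(2*G) (W(G, t) = (1 + t)/((2*G)) = (1 + t)*(1/(2*G)) = (1 + t)/(2*G))
K(h, R) = (34 + R)*(35 + h) (K(h, R) = (35 + h)*(34 + R) = (34 + R)*(35 + h))
sqrt(9578 - 22316) - K(W(-12, 4), n) = sqrt(9578 - 22316) - (1190 + 34*((1/2)*(1 + 4)/(-12)) + 35*(-15) - 15*(1 + 4)/(2*(-12))) = sqrt(-12738) - (1190 + 34*((1/2)*(-1/12)*5) - 525 - 15*(-1)*5/(2*12)) = I*sqrt(12738) - (1190 + 34*(-5/24) - 525 - 15*(-5/24)) = I*sqrt(12738) - (1190 - 85/12 - 525 + 25/8) = I*sqrt(12738) - 1*15865/24 = I*sqrt(12738) - 15865/24 = -15865/24 + I*sqrt(12738)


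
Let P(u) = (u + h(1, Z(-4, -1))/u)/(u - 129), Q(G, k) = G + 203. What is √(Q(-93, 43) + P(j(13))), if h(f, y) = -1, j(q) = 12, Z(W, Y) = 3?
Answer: √35607/18 ≈ 10.483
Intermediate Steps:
Q(G, k) = 203 + G
P(u) = (u - 1/u)/(-129 + u) (P(u) = (u - 1/u)/(u - 129) = (u - 1/u)/(-129 + u))
√(Q(-93, 43) + P(j(13))) = √((203 - 93) + (-1 + 12²)/(12*(-129 + 12))) = √(110 + (1/12)*(-1 + 144)/(-117)) = √(110 + (1/12)*(-1/117)*143) = √(110 - 11/108) = √(11869/108) = √35607/18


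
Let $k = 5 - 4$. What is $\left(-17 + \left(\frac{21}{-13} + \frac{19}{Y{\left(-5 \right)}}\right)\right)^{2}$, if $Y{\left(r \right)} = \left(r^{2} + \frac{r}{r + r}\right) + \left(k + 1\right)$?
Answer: $\frac{164249856}{511225} \approx 321.29$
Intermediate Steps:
$k = 1$ ($k = 5 - 4 = 1$)
$Y{\left(r \right)} = \frac{5}{2} + r^{2}$ ($Y{\left(r \right)} = \left(r^{2} + \frac{r}{r + r}\right) + \left(1 + 1\right) = \left(r^{2} + \frac{r}{2 r}\right) + 2 = \left(r^{2} + \frac{1}{2 r} r\right) + 2 = \left(r^{2} + \frac{1}{2}\right) + 2 = \left(\frac{1}{2} + r^{2}\right) + 2 = \frac{5}{2} + r^{2}$)
$\left(-17 + \left(\frac{21}{-13} + \frac{19}{Y{\left(-5 \right)}}\right)\right)^{2} = \left(-17 + \left(\frac{21}{-13} + \frac{19}{\frac{5}{2} + \left(-5\right)^{2}}\right)\right)^{2} = \left(-17 + \left(21 \left(- \frac{1}{13}\right) + \frac{19}{\frac{5}{2} + 25}\right)\right)^{2} = \left(-17 - \left(\frac{21}{13} - \frac{19}{\frac{55}{2}}\right)\right)^{2} = \left(-17 + \left(- \frac{21}{13} + 19 \cdot \frac{2}{55}\right)\right)^{2} = \left(-17 + \left(- \frac{21}{13} + \frac{38}{55}\right)\right)^{2} = \left(-17 - \frac{661}{715}\right)^{2} = \left(- \frac{12816}{715}\right)^{2} = \frac{164249856}{511225}$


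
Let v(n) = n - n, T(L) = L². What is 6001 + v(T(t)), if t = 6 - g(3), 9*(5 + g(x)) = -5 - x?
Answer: 6001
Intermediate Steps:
g(x) = -50/9 - x/9 (g(x) = -5 + (-5 - x)/9 = -5 + (-5/9 - x/9) = -50/9 - x/9)
t = 107/9 (t = 6 - (-50/9 - ⅑*3) = 6 - (-50/9 - ⅓) = 6 - 1*(-53/9) = 6 + 53/9 = 107/9 ≈ 11.889)
v(n) = 0
6001 + v(T(t)) = 6001 + 0 = 6001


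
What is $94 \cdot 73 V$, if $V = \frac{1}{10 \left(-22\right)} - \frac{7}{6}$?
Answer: $- \frac{2652163}{330} \approx -8036.9$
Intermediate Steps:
$V = - \frac{773}{660}$ ($V = \frac{1}{10} \left(- \frac{1}{22}\right) - \frac{7}{6} = - \frac{1}{220} - \frac{7}{6} = - \frac{773}{660} \approx -1.1712$)
$94 \cdot 73 V = 94 \cdot 73 \left(- \frac{773}{660}\right) = 6862 \left(- \frac{773}{660}\right) = - \frac{2652163}{330}$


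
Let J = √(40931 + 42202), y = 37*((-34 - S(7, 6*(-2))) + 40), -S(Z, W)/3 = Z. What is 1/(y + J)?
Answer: 37/33884 - √9237/304956 ≈ 0.00077680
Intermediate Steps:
S(Z, W) = -3*Z
y = 999 (y = 37*((-34 - (-3)*7) + 40) = 37*((-34 - 1*(-21)) + 40) = 37*((-34 + 21) + 40) = 37*(-13 + 40) = 37*27 = 999)
J = 3*√9237 (J = √83133 = 3*√9237 ≈ 288.33)
1/(y + J) = 1/(999 + 3*√9237)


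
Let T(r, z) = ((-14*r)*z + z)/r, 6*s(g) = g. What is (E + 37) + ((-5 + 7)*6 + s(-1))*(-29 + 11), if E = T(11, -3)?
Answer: -1477/11 ≈ -134.27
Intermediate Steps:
s(g) = g/6
T(r, z) = (z - 14*r*z)/r (T(r, z) = (-14*r*z + z)/r = (z - 14*r*z)/r)
E = 459/11 (E = -14*(-3) - 3/11 = 42 - 3*1/11 = 42 - 3/11 = 459/11 ≈ 41.727)
(E + 37) + ((-5 + 7)*6 + s(-1))*(-29 + 11) = (459/11 + 37) + ((-5 + 7)*6 + (⅙)*(-1))*(-29 + 11) = 866/11 + (2*6 - ⅙)*(-18) = 866/11 + (12 - ⅙)*(-18) = 866/11 + (71/6)*(-18) = 866/11 - 213 = -1477/11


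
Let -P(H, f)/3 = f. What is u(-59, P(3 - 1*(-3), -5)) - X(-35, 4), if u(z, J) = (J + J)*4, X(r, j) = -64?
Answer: 184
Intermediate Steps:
P(H, f) = -3*f
u(z, J) = 8*J (u(z, J) = (2*J)*4 = 8*J)
u(-59, P(3 - 1*(-3), -5)) - X(-35, 4) = 8*(-3*(-5)) - 1*(-64) = 8*15 + 64 = 120 + 64 = 184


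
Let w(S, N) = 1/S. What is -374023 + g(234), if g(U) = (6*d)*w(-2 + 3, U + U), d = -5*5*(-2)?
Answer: -373723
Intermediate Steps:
d = 50 (d = -25*(-2) = 50)
g(U) = 300 (g(U) = (6*50)/(-2 + 3) = 300/1 = 300*1 = 300)
-374023 + g(234) = -374023 + 300 = -373723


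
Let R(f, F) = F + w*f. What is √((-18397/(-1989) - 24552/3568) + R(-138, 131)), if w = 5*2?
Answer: I*√109002127175110/295698 ≈ 35.308*I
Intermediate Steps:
w = 10
R(f, F) = F + 10*f
√((-18397/(-1989) - 24552/3568) + R(-138, 131)) = √((-18397/(-1989) - 24552/3568) + (131 + 10*(-138))) = √((-18397*(-1/1989) - 24552*1/3568) + (131 - 1380)) = √((18397/1989 - 3069/446) - 1249) = √(2100821/887094 - 1249) = √(-1105879585/887094) = I*√109002127175110/295698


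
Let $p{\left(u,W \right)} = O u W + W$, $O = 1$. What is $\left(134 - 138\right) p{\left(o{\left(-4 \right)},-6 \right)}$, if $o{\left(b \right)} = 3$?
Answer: $96$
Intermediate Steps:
$p{\left(u,W \right)} = W + W u$ ($p{\left(u,W \right)} = 1 u W + W = u W + W = W u + W = W + W u$)
$\left(134 - 138\right) p{\left(o{\left(-4 \right)},-6 \right)} = \left(134 - 138\right) \left(- 6 \left(1 + 3\right)\right) = - 4 \left(\left(-6\right) 4\right) = \left(-4\right) \left(-24\right) = 96$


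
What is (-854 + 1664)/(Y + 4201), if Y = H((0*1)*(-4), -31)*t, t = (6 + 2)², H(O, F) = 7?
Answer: 810/4649 ≈ 0.17423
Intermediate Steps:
t = 64 (t = 8² = 64)
Y = 448 (Y = 7*64 = 448)
(-854 + 1664)/(Y + 4201) = (-854 + 1664)/(448 + 4201) = 810/4649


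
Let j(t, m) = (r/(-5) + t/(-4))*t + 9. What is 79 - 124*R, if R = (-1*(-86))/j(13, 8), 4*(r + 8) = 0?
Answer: 232951/249 ≈ 935.55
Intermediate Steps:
r = -8 (r = -8 + (1/4)*0 = -8 + 0 = -8)
j(t, m) = 9 + t*(8/5 - t/4) (j(t, m) = (-8/(-5) + t/(-4))*t + 9 = (-8*(-1/5) + t*(-1/4))*t + 9 = (8/5 - t/4)*t + 9 = t*(8/5 - t/4) + 9 = 9 + t*(8/5 - t/4))
R = -1720/249 (R = (-1*(-86))/(9 - 1/4*13**2 + (8/5)*13) = 86/(9 - 1/4*169 + 104/5) = 86/(9 - 169/4 + 104/5) = 86/(-249/20) = 86*(-20/249) = -1720/249 ≈ -6.9076)
79 - 124*R = 79 - 124*(-1720/249) = 79 + 213280/249 = 232951/249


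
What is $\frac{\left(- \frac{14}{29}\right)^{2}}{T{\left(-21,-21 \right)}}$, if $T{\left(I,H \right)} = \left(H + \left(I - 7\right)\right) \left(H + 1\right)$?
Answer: $\frac{1}{4205} \approx 0.00023781$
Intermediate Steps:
$T{\left(I,H \right)} = \left(1 + H\right) \left(-7 + H + I\right)$ ($T{\left(I,H \right)} = \left(H + \left(-7 + I\right)\right) \left(1 + H\right) = \left(-7 + H + I\right) \left(1 + H\right) = \left(1 + H\right) \left(-7 + H + I\right)$)
$\frac{\left(- \frac{14}{29}\right)^{2}}{T{\left(-21,-21 \right)}} = \frac{\left(- \frac{14}{29}\right)^{2}}{-7 - 21 + \left(-21\right)^{2} - -126 - -441} = \frac{\left(\left(-14\right) \frac{1}{29}\right)^{2}}{-7 - 21 + 441 + 126 + 441} = \frac{\left(- \frac{14}{29}\right)^{2}}{980} = \frac{196}{841} \cdot \frac{1}{980} = \frac{1}{4205}$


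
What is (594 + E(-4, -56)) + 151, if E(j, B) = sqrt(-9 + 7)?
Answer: 745 + I*sqrt(2) ≈ 745.0 + 1.4142*I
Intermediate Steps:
E(j, B) = I*sqrt(2) (E(j, B) = sqrt(-2) = I*sqrt(2))
(594 + E(-4, -56)) + 151 = (594 + I*sqrt(2)) + 151 = 745 + I*sqrt(2)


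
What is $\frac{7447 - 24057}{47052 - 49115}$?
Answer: $\frac{16610}{2063} \approx 8.0514$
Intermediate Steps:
$\frac{7447 - 24057}{47052 - 49115} = - \frac{16610}{-2063} = \left(-16610\right) \left(- \frac{1}{2063}\right) = \frac{16610}{2063}$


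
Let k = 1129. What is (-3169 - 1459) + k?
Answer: -3499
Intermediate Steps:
(-3169 - 1459) + k = (-3169 - 1459) + 1129 = -4628 + 1129 = -3499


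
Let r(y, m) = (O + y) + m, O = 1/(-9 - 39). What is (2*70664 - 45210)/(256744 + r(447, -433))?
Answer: 4613664/12324383 ≈ 0.37435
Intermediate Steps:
O = -1/48 (O = 1/(-48) = -1/48 ≈ -0.020833)
r(y, m) = -1/48 + m + y (r(y, m) = (-1/48 + y) + m = -1/48 + m + y)
(2*70664 - 45210)/(256744 + r(447, -433)) = (2*70664 - 45210)/(256744 + (-1/48 - 433 + 447)) = (141328 - 45210)/(256744 + 671/48) = 96118/(12324383/48) = 96118*(48/12324383) = 4613664/12324383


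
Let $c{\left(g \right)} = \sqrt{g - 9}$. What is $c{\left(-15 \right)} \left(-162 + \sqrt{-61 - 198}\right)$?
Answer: $2 i \sqrt{6} \left(-162 + i \sqrt{259}\right) \approx -78.842 - 793.63 i$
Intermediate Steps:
$c{\left(g \right)} = \sqrt{-9 + g}$
$c{\left(-15 \right)} \left(-162 + \sqrt{-61 - 198}\right) = \sqrt{-9 - 15} \left(-162 + \sqrt{-61 - 198}\right) = \sqrt{-24} \left(-162 + \sqrt{-259}\right) = 2 i \sqrt{6} \left(-162 + i \sqrt{259}\right)$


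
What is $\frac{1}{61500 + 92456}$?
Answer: $\frac{1}{153956} \approx 6.4954 \cdot 10^{-6}$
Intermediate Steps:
$\frac{1}{61500 + 92456} = \frac{1}{153956}$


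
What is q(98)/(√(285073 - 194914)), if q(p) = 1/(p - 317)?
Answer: -√90159/19744821 ≈ -1.5207e-5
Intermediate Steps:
q(p) = 1/(-317 + p)
q(98)/(√(285073 - 194914)) = 1/((-317 + 98)*(√(285073 - 194914))) = 1/((-219)*(√90159)) = -√90159/19744821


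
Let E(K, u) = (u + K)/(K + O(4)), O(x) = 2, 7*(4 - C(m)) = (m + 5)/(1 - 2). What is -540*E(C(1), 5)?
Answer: -3105/4 ≈ -776.25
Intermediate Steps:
C(m) = 33/7 + m/7 (C(m) = 4 - (m + 5)/(7*(1 - 2)) = 4 - (5 + m)/(7*(-1)) = 4 - (5 + m)*(-1)/7 = 4 - (-5 - m)/7 = 4 + (5/7 + m/7) = 33/7 + m/7)
E(K, u) = (K + u)/(2 + K) (E(K, u) = (u + K)/(K + 2) = (K + u)/(2 + K))
-540*E(C(1), 5) = -540*((33/7 + (⅐)*1) + 5)/(2 + (33/7 + (⅐)*1)) = -540*((33/7 + ⅐) + 5)/(2 + (33/7 + ⅐)) = -540*(34/7 + 5)/(2 + 34/7) = -540*69/(48/7*7) = -315*69/(4*7) = -540*23/16 = -3105/4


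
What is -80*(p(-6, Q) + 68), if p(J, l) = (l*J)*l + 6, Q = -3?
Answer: -1600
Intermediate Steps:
p(J, l) = 6 + J*l² (p(J, l) = (J*l)*l + 6 = J*l² + 6 = 6 + J*l²)
-80*(p(-6, Q) + 68) = -80*((6 - 6*(-3)²) + 68) = -80*((6 - 6*9) + 68) = -80*((6 - 54) + 68) = -80*(-48 + 68) = -80*20 = -1600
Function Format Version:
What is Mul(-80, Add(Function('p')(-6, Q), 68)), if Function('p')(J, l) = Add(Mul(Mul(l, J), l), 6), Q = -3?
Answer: -1600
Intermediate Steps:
Function('p')(J, l) = Add(6, Mul(J, Pow(l, 2))) (Function('p')(J, l) = Add(Mul(Mul(J, l), l), 6) = Add(Mul(J, Pow(l, 2)), 6) = Add(6, Mul(J, Pow(l, 2))))
Mul(-80, Add(Function('p')(-6, Q), 68)) = Mul(-80, Add(Add(6, Mul(-6, Pow(-3, 2))), 68)) = Mul(-80, Add(Add(6, Mul(-6, 9)), 68)) = Mul(-80, Add(Add(6, -54), 68)) = Mul(-80, Add(-48, 68)) = Mul(-80, 20) = -1600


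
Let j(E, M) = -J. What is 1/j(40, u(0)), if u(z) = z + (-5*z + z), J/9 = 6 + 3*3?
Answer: -1/135 ≈ -0.0074074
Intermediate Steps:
J = 135 (J = 9*(6 + 3*3) = 9*(6 + 9) = 9*15 = 135)
u(z) = -3*z (u(z) = z - 4*z = -3*z)
j(E, M) = -135 (j(E, M) = -1*135 = -135)
1/j(40, u(0)) = 1/(-135) = -1/135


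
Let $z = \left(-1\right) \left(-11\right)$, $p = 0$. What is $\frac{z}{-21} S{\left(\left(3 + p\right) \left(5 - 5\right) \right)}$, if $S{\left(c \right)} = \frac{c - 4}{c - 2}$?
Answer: $- \frac{22}{21} \approx -1.0476$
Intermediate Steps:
$z = 11$
$S{\left(c \right)} = \frac{-4 + c}{-2 + c}$
$\frac{z}{-21} S{\left(\left(3 + p\right) \left(5 - 5\right) \right)} = \frac{11}{-21} \frac{-4 + \left(3 + 0\right) \left(5 - 5\right)}{-2 + \left(3 + 0\right) \left(5 - 5\right)} = 11 \left(- \frac{1}{21}\right) \frac{-4 + 3 \cdot 0}{-2 + 3 \cdot 0} = - \frac{11 \frac{-4 + 0}{-2 + 0}}{21} = - \frac{11 \frac{1}{-2} \left(-4\right)}{21} = - \frac{11 \left(\left(- \frac{1}{2}\right) \left(-4\right)\right)}{21} = \left(- \frac{11}{21}\right) 2 = - \frac{22}{21}$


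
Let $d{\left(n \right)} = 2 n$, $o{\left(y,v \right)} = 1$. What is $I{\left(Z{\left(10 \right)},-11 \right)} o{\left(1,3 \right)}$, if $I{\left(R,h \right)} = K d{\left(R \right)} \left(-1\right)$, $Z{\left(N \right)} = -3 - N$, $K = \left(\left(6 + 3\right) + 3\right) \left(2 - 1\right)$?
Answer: $312$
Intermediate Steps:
$K = 12$ ($K = \left(9 + 3\right) 1 = 12 \cdot 1 = 12$)
$I{\left(R,h \right)} = - 24 R$ ($I{\left(R,h \right)} = 12 \cdot 2 R \left(-1\right) = 24 R \left(-1\right) = - 24 R$)
$I{\left(Z{\left(10 \right)},-11 \right)} o{\left(1,3 \right)} = - 24 \left(-3 - 10\right) 1 = \left(-24\right) \left(-13\right) 1 = 312 \cdot 1 = 312$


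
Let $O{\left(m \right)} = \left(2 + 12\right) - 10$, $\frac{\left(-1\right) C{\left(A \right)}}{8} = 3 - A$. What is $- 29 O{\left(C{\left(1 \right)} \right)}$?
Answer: $-116$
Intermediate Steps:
$C{\left(A \right)} = -24 + 8 A$ ($C{\left(A \right)} = - 8 \left(3 - A\right) = -24 + 8 A$)
$O{\left(m \right)} = 4$ ($O{\left(m \right)} = 14 - 10 = 4$)
$- 29 O{\left(C{\left(1 \right)} \right)} = \left(-29\right) 4 = -116$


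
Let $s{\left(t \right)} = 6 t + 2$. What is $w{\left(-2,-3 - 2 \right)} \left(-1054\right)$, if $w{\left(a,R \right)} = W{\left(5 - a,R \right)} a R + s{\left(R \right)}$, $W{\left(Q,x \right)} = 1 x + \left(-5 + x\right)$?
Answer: $187612$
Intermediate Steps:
$s{\left(t \right)} = 2 + 6 t$
$W{\left(Q,x \right)} = -5 + 2 x$ ($W{\left(Q,x \right)} = x + \left(-5 + x\right) = -5 + 2 x$)
$w{\left(a,R \right)} = 2 + 6 R + R a \left(-5 + 2 R\right)$ ($w{\left(a,R \right)} = \left(-5 + 2 R\right) a R + \left(2 + 6 R\right) = a \left(-5 + 2 R\right) R + \left(2 + 6 R\right) = R a \left(-5 + 2 R\right) + \left(2 + 6 R\right) = 2 + 6 R + R a \left(-5 + 2 R\right)$)
$w{\left(-2,-3 - 2 \right)} \left(-1054\right) = \left(2 + 6 \left(-3 - 2\right) + \left(-3 - 2\right) \left(-2\right) \left(-5 + 2 \left(-3 - 2\right)\right)\right) \left(-1054\right) = \left(2 + 6 \left(-5\right) - - 10 \left(-5 + 2 \left(-5\right)\right)\right) \left(-1054\right) = \left(2 - 30 - - 10 \left(-5 - 10\right)\right) \left(-1054\right) = \left(2 - 30 - \left(-10\right) \left(-15\right)\right) \left(-1054\right) = \left(2 - 30 - 150\right) \left(-1054\right) = \left(-178\right) \left(-1054\right) = 187612$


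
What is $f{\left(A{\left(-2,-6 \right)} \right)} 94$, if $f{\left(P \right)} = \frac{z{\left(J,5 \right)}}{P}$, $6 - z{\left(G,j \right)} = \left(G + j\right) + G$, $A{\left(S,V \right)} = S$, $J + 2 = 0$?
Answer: $-235$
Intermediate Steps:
$J = -2$ ($J = -2 + 0 = -2$)
$z{\left(G,j \right)} = 6 - j - 2 G$ ($z{\left(G,j \right)} = 6 - \left(\left(G + j\right) + G\right) = 6 - \left(j + 2 G\right) = 6 - j - 2 G$)
$f{\left(P \right)} = \frac{5}{P}$ ($f{\left(P \right)} = \frac{6 - 5 - -4}{P} = \frac{6 - 5 + 4}{P} = \frac{5}{P}$)
$f{\left(A{\left(-2,-6 \right)} \right)} 94 = \frac{5}{-2} \cdot 94 = 5 \left(- \frac{1}{2}\right) 94 = \left(- \frac{5}{2}\right) 94 = -235$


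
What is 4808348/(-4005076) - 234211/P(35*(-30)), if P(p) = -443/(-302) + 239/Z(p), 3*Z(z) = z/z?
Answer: -2292977606007/7008140123 ≈ -327.19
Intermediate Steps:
Z(z) = ⅓ (Z(z) = (z/z)/3 = (⅓)*1 = ⅓)
P(p) = 216977/302 (P(p) = -443/(-302) + 239/(⅓) = -443*(-1/302) + 239*3 = 443/302 + 717 = 216977/302)
4808348/(-4005076) - 234211/P(35*(-30)) = 4808348/(-4005076) - 234211/216977/302 = 4808348*(-1/4005076) - 234211*302/216977 = -38777/32299 - 70731722/216977 = -2292977606007/7008140123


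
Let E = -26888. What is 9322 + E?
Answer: -17566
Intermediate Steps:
9322 + E = 9322 - 26888 = -17566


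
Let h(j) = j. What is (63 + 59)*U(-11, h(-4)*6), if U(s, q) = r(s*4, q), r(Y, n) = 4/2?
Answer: 244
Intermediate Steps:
r(Y, n) = 2 (r(Y, n) = 4*(½) = 2)
U(s, q) = 2
(63 + 59)*U(-11, h(-4)*6) = (63 + 59)*2 = 122*2 = 244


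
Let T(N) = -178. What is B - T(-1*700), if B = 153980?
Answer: 154158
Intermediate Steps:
B - T(-1*700) = 153980 - 1*(-178) = 153980 + 178 = 154158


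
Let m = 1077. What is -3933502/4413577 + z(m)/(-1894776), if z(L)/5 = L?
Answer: -2492290765899/2787579924584 ≈ -0.89407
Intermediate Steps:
z(L) = 5*L
-3933502/4413577 + z(m)/(-1894776) = -3933502/4413577 + (5*1077)/(-1894776) = -3933502*1/4413577 + 5385*(-1/1894776) = -3933502/4413577 - 1795/631592 = -2492290765899/2787579924584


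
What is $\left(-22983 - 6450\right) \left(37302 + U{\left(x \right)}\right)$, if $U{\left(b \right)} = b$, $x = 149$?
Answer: $-1102295283$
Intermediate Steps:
$\left(-22983 - 6450\right) \left(37302 + U{\left(x \right)}\right) = \left(-22983 - 6450\right) \left(37302 + 149\right) = \left(-29433\right) 37451 = -1102295283$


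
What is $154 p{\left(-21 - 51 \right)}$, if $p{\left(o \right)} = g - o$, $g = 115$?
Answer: $28798$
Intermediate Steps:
$p{\left(o \right)} = 115 - o$
$154 p{\left(-21 - 51 \right)} = 154 \left(115 - \left(-21 - 51\right)\right) = 154 \left(115 - -72\right) = 154 \left(115 + 72\right) = 154 \cdot 187 = 28798$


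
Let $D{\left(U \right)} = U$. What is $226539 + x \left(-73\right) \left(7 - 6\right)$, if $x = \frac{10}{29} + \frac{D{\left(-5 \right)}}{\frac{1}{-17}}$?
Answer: $\frac{6388956}{29} \approx 2.2031 \cdot 10^{5}$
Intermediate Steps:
$x = \frac{2475}{29}$ ($x = \frac{10}{29} - \frac{5}{\frac{1}{-17}} = 10 \cdot \frac{1}{29} - \frac{5}{- \frac{1}{17}} = \frac{10}{29} - -85 = \frac{10}{29} + 85 = \frac{2475}{29} \approx 85.345$)
$226539 + x \left(-73\right) \left(7 - 6\right) = 226539 + \frac{2475}{29} \left(-73\right) \left(7 - 6\right) = 226539 - \frac{180675 \left(7 - 6\right)}{29} = 226539 - \frac{180675}{29} = \frac{6388956}{29}$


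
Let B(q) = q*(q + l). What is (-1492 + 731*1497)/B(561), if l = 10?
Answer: 1092815/320331 ≈ 3.4115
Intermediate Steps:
B(q) = q*(10 + q) (B(q) = q*(q + 10) = q*(10 + q))
(-1492 + 731*1497)/B(561) = (-1492 + 731*1497)/((561*(10 + 561))) = (-1492 + 1094307)/((561*571)) = 1092815/320331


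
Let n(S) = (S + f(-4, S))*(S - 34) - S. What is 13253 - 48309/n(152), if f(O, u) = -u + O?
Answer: 2772727/208 ≈ 13330.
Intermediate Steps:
f(O, u) = O - u
n(S) = 136 - 5*S (n(S) = (S + (-4 - S))*(S - 34) - S = -4*(-34 + S) - S = (136 - 4*S) - S = 136 - 5*S)
13253 - 48309/n(152) = 13253 - 48309/(136 - 5*152) = 13253 - 48309/(136 - 760) = 13253 - 48309/(-624) = 13253 - 48309*(-1)/624 = 13253 - 1*(-16103/208) = 13253 + 16103/208 = 2772727/208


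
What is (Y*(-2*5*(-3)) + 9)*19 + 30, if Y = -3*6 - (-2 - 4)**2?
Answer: -30579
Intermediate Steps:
Y = -54 (Y = -18 - 1*(-6)**2 = -18 - 1*36 = -18 - 36 = -54)
(Y*(-2*5*(-3)) + 9)*19 + 30 = (-54*(-2*5)*(-3) + 9)*19 + 30 = (-(-540)*(-3) + 9)*19 + 30 = (-54*30 + 9)*19 + 30 = (-1620 + 9)*19 + 30 = -1611*19 + 30 = -30609 + 30 = -30579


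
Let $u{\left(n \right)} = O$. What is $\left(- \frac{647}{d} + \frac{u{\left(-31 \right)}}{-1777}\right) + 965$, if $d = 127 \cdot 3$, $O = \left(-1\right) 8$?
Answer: $\frac{652194034}{677037} \approx 963.31$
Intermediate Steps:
$O = -8$
$u{\left(n \right)} = -8$
$d = 381$
$\left(- \frac{647}{d} + \frac{u{\left(-31 \right)}}{-1777}\right) + 965 = \left(- \frac{647}{381} - \frac{8}{-1777}\right) + 965 = \left(\left(-647\right) \frac{1}{381} - - \frac{8}{1777}\right) + 965 = \left(- \frac{647}{381} + \frac{8}{1777}\right) + 965 = - \frac{1146671}{677037} + 965 = \frac{652194034}{677037}$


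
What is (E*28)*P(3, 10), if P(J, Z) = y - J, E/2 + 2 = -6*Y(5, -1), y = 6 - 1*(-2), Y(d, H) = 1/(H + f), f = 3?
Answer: -1400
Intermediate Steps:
Y(d, H) = 1/(3 + H) (Y(d, H) = 1/(H + 3) = 1/(3 + H))
y = 8 (y = 6 + 2 = 8)
E = -10 (E = -4 + 2*(-6/(3 - 1)) = -4 + 2*(-6/2) = -4 + 2*(-6*1/2) = -4 + 2*(-3) = -4 - 6 = -10)
P(J, Z) = 8 - J
(E*28)*P(3, 10) = (-10*28)*(8 - 1*3) = -280*(8 - 3) = -280*5 = -1400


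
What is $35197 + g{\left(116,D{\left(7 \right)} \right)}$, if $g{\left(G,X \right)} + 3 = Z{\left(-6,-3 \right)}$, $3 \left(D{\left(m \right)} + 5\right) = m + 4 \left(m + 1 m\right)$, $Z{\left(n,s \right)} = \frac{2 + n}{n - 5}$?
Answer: $\frac{387138}{11} \approx 35194.0$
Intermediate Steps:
$Z{\left(n,s \right)} = \frac{2 + n}{-5 + n}$
$D{\left(m \right)} = -5 + 3 m$ ($D{\left(m \right)} = -5 + \frac{m + 4 \left(m + 1 m\right)}{3} = -5 + \frac{m + 4 \left(m + m\right)}{3} = -5 + \frac{m + 4 \cdot 2 m}{3} = -5 + \frac{m + 8 m}{3} = -5 + \frac{9 m}{3} = -5 + 3 m$)
$g{\left(G,X \right)} = - \frac{29}{11}$ ($g{\left(G,X \right)} = -3 + \frac{2 - 6}{-5 - 6} = -3 + \frac{1}{-11} \left(-4\right) = -3 - - \frac{4}{11} = -3 + \frac{4}{11} = - \frac{29}{11}$)
$35197 + g{\left(116,D{\left(7 \right)} \right)} = 35197 - \frac{29}{11} = \frac{387138}{11}$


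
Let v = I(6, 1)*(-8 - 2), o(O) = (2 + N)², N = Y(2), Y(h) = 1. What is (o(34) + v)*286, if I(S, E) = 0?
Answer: 2574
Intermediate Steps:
N = 1
o(O) = 9 (o(O) = (2 + 1)² = 3² = 9)
v = 0 (v = 0*(-8 - 2) = 0*(-10) = 0)
(o(34) + v)*286 = (9 + 0)*286 = 9*286 = 2574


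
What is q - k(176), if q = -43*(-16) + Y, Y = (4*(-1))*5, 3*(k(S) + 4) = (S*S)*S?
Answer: -5449760/3 ≈ -1.8166e+6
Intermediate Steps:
k(S) = -4 + S**3/3 (k(S) = -4 + ((S*S)*S)/3 = -4 + (S**2*S)/3 = -4 + S**3/3)
Y = -20 (Y = -4*5 = -20)
q = 668 (q = -43*(-16) - 20 = 688 - 20 = 668)
q - k(176) = 668 - (-4 + (1/3)*176**3) = 668 - (-4 + (1/3)*5451776) = 668 - (-4 + 5451776/3) = 668 - 1*5451764/3 = 668 - 5451764/3 = -5449760/3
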